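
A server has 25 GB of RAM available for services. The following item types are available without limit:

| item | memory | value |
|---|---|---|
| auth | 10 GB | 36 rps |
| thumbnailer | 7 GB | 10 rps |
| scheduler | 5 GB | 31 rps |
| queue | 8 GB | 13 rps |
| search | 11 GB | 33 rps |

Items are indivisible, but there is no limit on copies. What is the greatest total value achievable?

Best value-per-unit is scheduler at 31/5, and filling with it alone uses memory 5×5=25. No mix of the others beats 5×31 = 155.

155 rps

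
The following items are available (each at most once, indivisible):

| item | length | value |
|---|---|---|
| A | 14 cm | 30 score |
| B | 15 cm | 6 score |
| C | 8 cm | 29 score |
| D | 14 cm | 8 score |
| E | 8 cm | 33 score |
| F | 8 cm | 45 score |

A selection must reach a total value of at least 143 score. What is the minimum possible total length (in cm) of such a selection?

52

Subsets with value ≥ 143, sorted by total length:
- A+C+D+E+F: length 52, value 145
- A+B+C+E+F: length 53, value 143
Minimum length: 52 cm.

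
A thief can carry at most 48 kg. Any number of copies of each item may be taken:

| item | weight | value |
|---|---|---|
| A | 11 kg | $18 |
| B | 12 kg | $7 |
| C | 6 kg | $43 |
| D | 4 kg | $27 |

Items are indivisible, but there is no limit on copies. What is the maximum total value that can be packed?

$344

Best value-per-unit is C at 43/6, and filling with it alone uses weight 8×6=48. No mix of the others beats 8×43 = 344.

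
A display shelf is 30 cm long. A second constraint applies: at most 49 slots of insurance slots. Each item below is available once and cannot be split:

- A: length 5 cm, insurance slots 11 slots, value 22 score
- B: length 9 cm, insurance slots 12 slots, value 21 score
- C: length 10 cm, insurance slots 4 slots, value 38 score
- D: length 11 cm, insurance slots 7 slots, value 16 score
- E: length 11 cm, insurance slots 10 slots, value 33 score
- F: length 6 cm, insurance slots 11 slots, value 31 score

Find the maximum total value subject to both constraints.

112 score

Feasible sets respecting both limits:
- A+B+C+F: length 30, insurance slots 38, value 112
- C+E+F: length 27, insurance slots 25, value 102
- A+C+E: length 26, insurance slots 25, value 93
Best: 112 score.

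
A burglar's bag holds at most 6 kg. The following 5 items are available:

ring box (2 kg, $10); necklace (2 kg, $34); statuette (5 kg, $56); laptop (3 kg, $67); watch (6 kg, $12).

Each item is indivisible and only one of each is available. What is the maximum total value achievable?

$101

Check high-value combinations within 6 kg:
- necklace+laptop: weight 2+3=5, value 34+67=101
- ring box+laptop: weight 2+3=5, value 10+67=77
- laptop: weight 3, value 67
- statuette: weight 5, value 56
- ring box+necklace: weight 2+2=4, value 10+34=44
Best: $101.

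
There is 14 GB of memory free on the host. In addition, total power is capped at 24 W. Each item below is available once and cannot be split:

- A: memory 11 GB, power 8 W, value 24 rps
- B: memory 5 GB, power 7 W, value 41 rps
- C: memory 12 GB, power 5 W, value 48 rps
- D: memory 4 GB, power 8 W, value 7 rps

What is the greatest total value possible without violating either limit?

Feasible sets respecting both limits:
- C: memory 12, power 5, value 48
- B+D: memory 9, power 15, value 48
- B: memory 5, power 7, value 41
- A: memory 11, power 8, value 24
Best: 48 rps.

48 rps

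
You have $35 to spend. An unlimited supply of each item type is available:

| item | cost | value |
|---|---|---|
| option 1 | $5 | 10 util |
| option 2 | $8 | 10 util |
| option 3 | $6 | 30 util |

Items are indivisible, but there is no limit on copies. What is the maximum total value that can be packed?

Best value-per-unit is option 3 at 30/6; filling with it alone gives 5×30 = 150.
Optimal mix: 1×option 1 + 5×option 3 → cost 35, value 160.

160 util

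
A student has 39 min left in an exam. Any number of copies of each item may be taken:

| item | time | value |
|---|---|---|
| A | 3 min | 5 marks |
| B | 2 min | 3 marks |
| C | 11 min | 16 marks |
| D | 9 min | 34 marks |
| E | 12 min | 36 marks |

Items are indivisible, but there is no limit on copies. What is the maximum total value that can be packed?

141 marks

Best value-per-unit is D at 34/9; filling with it alone gives 4×34 = 136.
Optimal mix: 1×A + 4×D → time 39, value 141.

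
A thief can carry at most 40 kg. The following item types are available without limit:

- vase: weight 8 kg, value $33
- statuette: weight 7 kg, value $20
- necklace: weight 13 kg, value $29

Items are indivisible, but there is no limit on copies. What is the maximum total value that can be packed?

Best value-per-unit is vase at 33/8, and filling with it alone uses weight 5×8=40. No mix of the others beats 5×33 = 165.

$165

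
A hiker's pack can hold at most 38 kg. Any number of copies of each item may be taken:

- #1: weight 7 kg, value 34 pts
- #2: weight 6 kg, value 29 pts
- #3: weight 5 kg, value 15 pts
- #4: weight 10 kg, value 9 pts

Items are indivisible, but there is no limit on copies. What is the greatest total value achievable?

Best value-per-unit is #1 at 34/7; filling with it alone gives 5×34 = 170.
Optimal mix: 2×#1 + 4×#2 → weight 38, value 184.

184 pts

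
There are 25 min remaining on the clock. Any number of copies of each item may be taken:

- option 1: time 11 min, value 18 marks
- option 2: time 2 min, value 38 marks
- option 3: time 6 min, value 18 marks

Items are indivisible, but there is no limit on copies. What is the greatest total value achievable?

Best value-per-unit is option 2 at 38/2, and filling with it alone uses time 12×2=24. No mix of the others beats 12×38 = 456.

456 marks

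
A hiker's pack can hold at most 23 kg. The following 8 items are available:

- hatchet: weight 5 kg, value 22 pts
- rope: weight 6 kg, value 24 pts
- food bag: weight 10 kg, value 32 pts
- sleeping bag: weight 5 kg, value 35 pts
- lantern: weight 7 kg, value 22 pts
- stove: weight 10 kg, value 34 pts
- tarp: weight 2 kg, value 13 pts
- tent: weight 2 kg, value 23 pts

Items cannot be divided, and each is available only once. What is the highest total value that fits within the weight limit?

This is a 0/1 knapsack; check combinations near the capacity.
- hatchet+rope+sleeping bag+tarp+tent: weight 5+6+5+2+2=20, value 22+24+35+13+23=117
- rope+sleeping bag+lantern+tarp+tent: weight 6+5+7+2+2=22, value 24+35+22+13+23=117
- rope+sleeping bag+stove+tent: weight 6+5+10+2=23, value 24+35+34+23=116
- hatchet+sleeping bag+lantern+tarp+tent: weight 5+5+7+2+2=21, value 22+35+22+13+23=115
Best: 117 pts.

117 pts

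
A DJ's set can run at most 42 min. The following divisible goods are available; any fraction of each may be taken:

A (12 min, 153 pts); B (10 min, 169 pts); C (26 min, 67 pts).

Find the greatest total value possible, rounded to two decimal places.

373.54

Take in order of value per unit:
- B (169/10 per unit): all 10 → value 169, running total 169.00
- A (153/12 per unit): all 12 → value 153, running total 322.00
- C (67/26 per unit): 20 of 26 → value 20×67/26 = 51.5385, running total 373.54
Total 373.54.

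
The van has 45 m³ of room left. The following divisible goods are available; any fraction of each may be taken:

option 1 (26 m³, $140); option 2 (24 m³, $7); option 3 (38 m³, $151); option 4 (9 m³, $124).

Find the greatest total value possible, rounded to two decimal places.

Take in order of value per unit:
- option 4 (124/9 per unit): all 9 → value 124, running total 124.00
- option 1 (140/26 per unit): all 26 → value 140, running total 264.00
- option 3 (151/38 per unit): 10 of 38 → value 10×151/38 = 39.7368, running total 303.74
Total 303.74.

303.74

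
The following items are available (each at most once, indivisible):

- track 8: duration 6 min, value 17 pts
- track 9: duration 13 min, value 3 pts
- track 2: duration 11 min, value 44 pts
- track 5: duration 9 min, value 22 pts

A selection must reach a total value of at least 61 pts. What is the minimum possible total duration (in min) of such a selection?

17

Subsets with value ≥ 61, sorted by total duration:
- track 8+track 2: duration 17, value 61
- track 2+track 5: duration 20, value 66
Minimum duration: 17 min.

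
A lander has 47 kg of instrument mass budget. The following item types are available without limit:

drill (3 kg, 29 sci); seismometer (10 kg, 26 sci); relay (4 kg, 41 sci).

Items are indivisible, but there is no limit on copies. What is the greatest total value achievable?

480 sci

Best value-per-unit is relay at 41/4; filling with it alone gives 11×41 = 451.
Optimal mix: 1×drill + 11×relay → mass 47, value 480.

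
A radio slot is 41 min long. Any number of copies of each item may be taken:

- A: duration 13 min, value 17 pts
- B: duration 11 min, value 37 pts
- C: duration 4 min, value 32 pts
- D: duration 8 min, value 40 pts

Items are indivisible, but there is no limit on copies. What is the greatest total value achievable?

Best value-per-unit is C at 32/4, and filling with it alone uses duration 10×4=40. No mix of the others beats 10×32 = 320.

320 pts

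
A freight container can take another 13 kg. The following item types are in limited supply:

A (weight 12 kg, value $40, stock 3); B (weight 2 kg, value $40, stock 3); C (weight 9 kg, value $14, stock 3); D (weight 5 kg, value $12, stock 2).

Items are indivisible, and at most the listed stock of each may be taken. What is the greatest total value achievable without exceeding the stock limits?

$132

Top feasible selections:
- 3×B + 1×D: weight 11, value 132
- 3×B: weight 6, value 120
Best: $132.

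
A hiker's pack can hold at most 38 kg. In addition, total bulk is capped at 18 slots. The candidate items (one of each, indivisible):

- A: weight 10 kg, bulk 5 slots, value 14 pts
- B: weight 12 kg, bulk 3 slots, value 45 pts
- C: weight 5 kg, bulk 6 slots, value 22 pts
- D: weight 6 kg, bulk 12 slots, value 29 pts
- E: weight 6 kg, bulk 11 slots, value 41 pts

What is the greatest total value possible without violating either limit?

Feasible sets respecting both limits:
- B+E: weight 18, bulk 14, value 86
- A+B+C: weight 27, bulk 14, value 81
- B+D: weight 18, bulk 15, value 74
- B+C: weight 17, bulk 9, value 67
Best: 86 pts.

86 pts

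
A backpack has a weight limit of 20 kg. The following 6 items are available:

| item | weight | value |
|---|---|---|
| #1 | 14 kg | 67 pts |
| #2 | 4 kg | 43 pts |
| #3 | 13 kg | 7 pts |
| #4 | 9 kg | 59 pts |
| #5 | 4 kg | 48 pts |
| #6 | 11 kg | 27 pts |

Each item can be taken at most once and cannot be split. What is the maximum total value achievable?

This is a 0/1 knapsack; check combinations near the capacity.
- #2+#4+#5: weight 4+9+4=17, value 43+59+48=150
- #2+#5+#6: weight 4+4+11=19, value 43+48+27=118
- #1+#5: weight 14+4=18, value 67+48=115
Best: 150 pts.

150 pts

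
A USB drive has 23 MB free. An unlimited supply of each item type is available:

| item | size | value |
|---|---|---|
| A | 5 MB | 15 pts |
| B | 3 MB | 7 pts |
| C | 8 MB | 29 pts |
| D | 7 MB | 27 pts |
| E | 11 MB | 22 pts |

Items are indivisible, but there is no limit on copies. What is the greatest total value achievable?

Best value-per-unit is D at 27/7; filling with it alone gives 3×27 = 81.
Optimal mix: 2×C + 1×D → size 23, value 85.

85 pts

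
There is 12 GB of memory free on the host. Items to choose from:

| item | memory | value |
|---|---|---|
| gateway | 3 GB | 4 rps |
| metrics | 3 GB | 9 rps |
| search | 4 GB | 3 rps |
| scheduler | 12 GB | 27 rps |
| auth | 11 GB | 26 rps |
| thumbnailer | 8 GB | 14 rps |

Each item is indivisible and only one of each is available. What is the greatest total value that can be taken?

This is a 0/1 knapsack; check combinations near the capacity.
- scheduler: memory 12, value 27
- auth: memory 11, value 26
- metrics+thumbnailer: memory 3+8=11, value 9+14=23
- gateway+thumbnailer: memory 3+8=11, value 4+14=18
Best: 27 rps.

27 rps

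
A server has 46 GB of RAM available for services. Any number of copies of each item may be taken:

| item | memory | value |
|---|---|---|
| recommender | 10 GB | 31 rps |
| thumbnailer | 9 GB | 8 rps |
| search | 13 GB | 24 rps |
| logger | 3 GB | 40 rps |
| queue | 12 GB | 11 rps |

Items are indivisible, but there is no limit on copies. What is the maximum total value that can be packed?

600 rps

Best value-per-unit is logger at 40/3, and filling with it alone uses memory 15×3=45. No mix of the others beats 15×40 = 600.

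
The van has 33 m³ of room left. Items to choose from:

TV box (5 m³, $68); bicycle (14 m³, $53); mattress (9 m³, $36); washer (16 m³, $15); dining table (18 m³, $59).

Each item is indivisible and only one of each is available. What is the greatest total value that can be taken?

Check high-value combinations within 33 m³:
- TV box+mattress+dining table: volume 5+9+18=32, value 68+36+59=163
- TV box+bicycle+mattress: volume 5+14+9=28, value 68+53+36=157
- TV box+dining table: volume 5+18=23, value 68+59=127
- TV box+bicycle: volume 5+14=19, value 68+53=121
Best: $163.

$163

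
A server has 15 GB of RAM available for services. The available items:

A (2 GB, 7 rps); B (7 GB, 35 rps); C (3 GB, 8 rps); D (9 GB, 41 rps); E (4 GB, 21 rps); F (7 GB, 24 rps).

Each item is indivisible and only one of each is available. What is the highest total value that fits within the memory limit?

69 rps

Check high-value combinations within 15 GB:
- A+D+E: memory 2+9+4=15, value 7+41+21=69
- B+C+E: memory 7+3+4=14, value 35+8+21=64
- A+B+E: memory 2+7+4=13, value 7+35+21=63
Best: 69 rps.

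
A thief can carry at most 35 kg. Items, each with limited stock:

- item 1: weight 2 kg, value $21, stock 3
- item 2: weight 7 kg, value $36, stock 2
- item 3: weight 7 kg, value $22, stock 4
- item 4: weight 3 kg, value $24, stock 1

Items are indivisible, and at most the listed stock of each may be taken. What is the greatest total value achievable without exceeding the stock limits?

Best selections within weight 35 and stock limits:
- 2×item 1 + 2×item 2 + 2×item 3 + 1×item 4: weight 35, value 182
- 3×item 1 + 2×item 2 + 1×item 3 + 1×item 4: weight 30, value 181
- 3×item 1 + 2×item 2 + 2×item 3: weight 34, value 179
Best: $182.

$182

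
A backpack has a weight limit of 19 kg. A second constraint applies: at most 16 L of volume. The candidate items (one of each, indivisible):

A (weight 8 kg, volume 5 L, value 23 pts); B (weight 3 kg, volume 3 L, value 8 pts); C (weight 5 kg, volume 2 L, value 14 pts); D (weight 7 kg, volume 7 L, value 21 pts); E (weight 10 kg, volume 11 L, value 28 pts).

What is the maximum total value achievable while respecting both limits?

Feasible sets respecting both limits:
- A+B+D: weight 18, volume 15, value 52
- A+E: weight 18, volume 16, value 51
- B+C+E: weight 18, volume 16, value 50
Best: 52 pts.

52 pts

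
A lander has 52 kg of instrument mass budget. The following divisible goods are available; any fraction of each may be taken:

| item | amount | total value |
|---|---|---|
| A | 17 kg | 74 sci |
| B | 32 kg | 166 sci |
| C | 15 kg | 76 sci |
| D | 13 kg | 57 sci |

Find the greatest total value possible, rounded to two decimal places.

263.92

Take in order of value per unit:
- B (166/32 per unit): all 32 → value 166, running total 166.00
- C (76/15 per unit): all 15 → value 76, running total 242.00
- D (57/13 per unit): 5 of 13 → value 5×57/13 = 21.9231, running total 263.92
Total 263.92.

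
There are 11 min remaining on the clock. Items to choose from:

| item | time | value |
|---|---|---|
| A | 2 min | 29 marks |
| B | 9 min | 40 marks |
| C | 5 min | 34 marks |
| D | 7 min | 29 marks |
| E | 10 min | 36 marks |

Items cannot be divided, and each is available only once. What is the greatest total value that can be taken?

Check high-value combinations within 11 min:
- A+B: time 2+9=11, value 29+40=69
- A+C: time 2+5=7, value 29+34=63
- A+D: time 2+7=9, value 29+29=58
Best: 69 marks.

69 marks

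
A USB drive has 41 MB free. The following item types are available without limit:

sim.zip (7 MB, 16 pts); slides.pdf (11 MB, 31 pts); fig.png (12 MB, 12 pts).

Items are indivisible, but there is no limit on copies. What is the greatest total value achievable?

Best value-per-unit is slides.pdf at 31/11; filling with it alone gives 3×31 = 93.
Optimal mix: 1×sim.zip + 3×slides.pdf → size 40, value 109.

109 pts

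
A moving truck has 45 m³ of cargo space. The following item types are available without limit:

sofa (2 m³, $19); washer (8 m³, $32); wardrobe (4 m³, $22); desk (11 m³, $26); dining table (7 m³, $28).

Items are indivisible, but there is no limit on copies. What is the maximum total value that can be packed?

$418

Best value-per-unit is sofa at 19/2, and filling with it alone uses volume 22×2=44. No mix of the others beats 22×19 = 418.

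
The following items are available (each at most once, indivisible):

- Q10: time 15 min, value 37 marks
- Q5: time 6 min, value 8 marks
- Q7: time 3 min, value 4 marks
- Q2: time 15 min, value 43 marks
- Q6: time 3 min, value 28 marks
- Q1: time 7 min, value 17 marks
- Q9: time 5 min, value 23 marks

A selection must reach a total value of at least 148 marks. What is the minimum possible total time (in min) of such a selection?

Subsets with value ≥ 148, sorted by total time:
- Q10+Q2+Q6+Q1+Q9: time 45, value 148
- Q10+Q7+Q2+Q6+Q1+Q9: time 48, value 152
Minimum time: 45 min.

45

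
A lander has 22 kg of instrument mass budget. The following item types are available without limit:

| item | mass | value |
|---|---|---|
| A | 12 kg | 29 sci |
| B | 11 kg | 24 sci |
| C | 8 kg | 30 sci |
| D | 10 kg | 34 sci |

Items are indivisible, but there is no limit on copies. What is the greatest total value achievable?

68 sci

Best value-per-unit is C at 30/8; filling with it alone gives 2×30 = 60.
Optimal mix: 2×D → mass 20, value 68.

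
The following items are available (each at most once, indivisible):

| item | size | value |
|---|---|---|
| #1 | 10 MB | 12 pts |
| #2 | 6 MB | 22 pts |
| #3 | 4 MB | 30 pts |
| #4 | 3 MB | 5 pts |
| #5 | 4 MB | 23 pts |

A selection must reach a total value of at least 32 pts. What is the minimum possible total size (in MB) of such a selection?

Subsets with value ≥ 32, sorted by total size:
- #3+#4: size 7, value 35
- #3+#5: size 8, value 53
Minimum size: 7 MB.

7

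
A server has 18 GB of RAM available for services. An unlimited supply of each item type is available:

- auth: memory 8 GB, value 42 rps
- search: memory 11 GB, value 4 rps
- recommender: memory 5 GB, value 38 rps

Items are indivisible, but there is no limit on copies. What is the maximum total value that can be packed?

Best value-per-unit is recommender at 38/5; filling with it alone gives 3×38 = 114.
Optimal mix: 1×auth + 2×recommender → memory 18, value 118.

118 rps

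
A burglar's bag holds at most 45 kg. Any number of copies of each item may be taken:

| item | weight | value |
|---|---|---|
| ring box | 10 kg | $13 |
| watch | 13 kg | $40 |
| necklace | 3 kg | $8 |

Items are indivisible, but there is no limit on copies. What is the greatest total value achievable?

$136

Best value-per-unit is watch at 40/13; filling with it alone gives 3×40 = 120.
Optimal mix: 3×watch + 2×necklace → weight 45, value 136.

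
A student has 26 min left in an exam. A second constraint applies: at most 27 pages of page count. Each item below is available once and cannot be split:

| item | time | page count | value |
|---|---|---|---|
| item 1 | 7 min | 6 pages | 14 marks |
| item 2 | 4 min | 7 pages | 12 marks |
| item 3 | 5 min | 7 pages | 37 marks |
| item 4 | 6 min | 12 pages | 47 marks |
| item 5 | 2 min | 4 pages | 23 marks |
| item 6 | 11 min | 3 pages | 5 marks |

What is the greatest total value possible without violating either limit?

Feasible sets respecting both limits:
- item 3+item 4+item 5+item 6: time 24, page count 26, value 112
- item 3+item 4+item 5: time 13, page count 23, value 107
- item 1+item 3+item 4: time 18, page count 25, value 98
Best: 112 marks.

112 marks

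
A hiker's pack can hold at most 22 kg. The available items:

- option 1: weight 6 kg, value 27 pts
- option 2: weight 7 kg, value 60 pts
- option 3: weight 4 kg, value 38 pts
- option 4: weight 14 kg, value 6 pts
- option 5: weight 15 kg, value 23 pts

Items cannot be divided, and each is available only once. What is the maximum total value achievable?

125 pts

Check high-value combinations within 22 kg:
- option 1+option 2+option 3: weight 6+7+4=17, value 27+60+38=125
- option 2+option 3: weight 7+4=11, value 60+38=98
- option 1+option 2: weight 6+7=13, value 27+60=87
- option 2+option 5: weight 7+15=22, value 60+23=83
- option 2+option 4: weight 7+14=21, value 60+6=66
Best: 125 pts.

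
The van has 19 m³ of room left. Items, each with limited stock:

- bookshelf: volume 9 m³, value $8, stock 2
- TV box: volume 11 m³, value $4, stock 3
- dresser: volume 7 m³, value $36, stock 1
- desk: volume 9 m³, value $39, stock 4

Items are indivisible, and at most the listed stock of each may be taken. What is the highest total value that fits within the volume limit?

Best selections within volume 19 and stock limits:
- 2×desk: volume 18, value 78
- 1×dresser + 1×desk: volume 16, value 75
- 1×bookshelf + 1×desk: volume 18, value 47
Best: $78.

$78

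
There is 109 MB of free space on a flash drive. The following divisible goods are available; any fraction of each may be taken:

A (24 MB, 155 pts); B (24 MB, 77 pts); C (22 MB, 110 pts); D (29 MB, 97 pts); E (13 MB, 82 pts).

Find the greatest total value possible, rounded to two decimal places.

Take in order of value per unit:
- A (155/24 per unit): all 24 → value 155, running total 155.00
- E (82/13 per unit): all 13 → value 82, running total 237.00
- C (110/22 per unit): all 22 → value 110, running total 347.00
- D (97/29 per unit): all 29 → value 97, running total 444.00
- B (77/24 per unit): 21 of 24 → value 21×77/24 = 67.3750, running total 511.38
Total 511.38.

511.38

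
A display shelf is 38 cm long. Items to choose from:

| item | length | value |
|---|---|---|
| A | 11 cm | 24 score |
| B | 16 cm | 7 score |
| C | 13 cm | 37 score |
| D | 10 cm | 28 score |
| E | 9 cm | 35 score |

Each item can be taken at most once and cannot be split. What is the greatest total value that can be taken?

Check high-value combinations within 38 cm:
- C+D+E: length 13+10+9=32, value 37+28+35=100
- A+C+E: length 11+13+9=33, value 24+37+35=96
- A+C+D: length 11+13+10=34, value 24+37+28=89
- A+D+E: length 11+10+9=30, value 24+28+35=87
- B+C+E: length 16+13+9=38, value 7+37+35=79
Best: 100 score.

100 score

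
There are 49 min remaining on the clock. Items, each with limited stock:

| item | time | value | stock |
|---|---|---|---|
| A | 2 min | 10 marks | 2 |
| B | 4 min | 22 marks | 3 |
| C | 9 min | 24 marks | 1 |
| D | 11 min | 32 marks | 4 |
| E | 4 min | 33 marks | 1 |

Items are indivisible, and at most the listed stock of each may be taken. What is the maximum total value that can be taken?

Best selections within time 49 and stock limits:
- 1×A + 3×B + 1×C + 2×D + 1×E: time 49, value 197
- 3×B + 3×D + 1×E: time 49, value 195
- 2×A + 2×B + 3×D + 1×E: time 49, value 193
Best: 197 marks.

197 marks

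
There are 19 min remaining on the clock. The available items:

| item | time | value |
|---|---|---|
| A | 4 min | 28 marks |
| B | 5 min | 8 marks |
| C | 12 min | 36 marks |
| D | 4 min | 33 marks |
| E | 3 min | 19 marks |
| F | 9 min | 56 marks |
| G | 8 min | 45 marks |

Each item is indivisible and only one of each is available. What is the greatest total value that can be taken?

125 marks

Check high-value combinations within 19 min:
- A+D+E+G: time 4+4+3+8=19, value 28+33+19+45=125
- A+D+F: time 4+4+9=17, value 28+33+56=117
- D+E+F: time 4+3+9=16, value 33+19+56=108
- A+D+G: time 4+4+8=16, value 28+33+45=106
- A+E+F: time 4+3+9=16, value 28+19+56=103
Best: 125 marks.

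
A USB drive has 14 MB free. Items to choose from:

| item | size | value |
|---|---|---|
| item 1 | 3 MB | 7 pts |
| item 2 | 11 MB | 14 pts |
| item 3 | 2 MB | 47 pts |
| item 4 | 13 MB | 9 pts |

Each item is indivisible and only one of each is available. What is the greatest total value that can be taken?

61 pts

Check high-value combinations within 14 MB:
- item 2+item 3: size 11+2=13, value 14+47=61
- item 1+item 3: size 3+2=5, value 7+47=54
- item 3: size 2, value 47
- item 1+item 2: size 3+11=14, value 7+14=21
- item 2: size 11, value 14
Best: 61 pts.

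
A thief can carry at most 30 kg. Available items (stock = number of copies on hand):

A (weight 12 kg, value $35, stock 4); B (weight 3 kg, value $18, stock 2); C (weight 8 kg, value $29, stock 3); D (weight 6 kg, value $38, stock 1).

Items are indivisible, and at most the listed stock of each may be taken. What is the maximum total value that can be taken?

Top feasible selections:
- 2×B + 2×C + 1×D: weight 28, value 132
- 3×C + 1×D: weight 30, value 125
- 2×B + 3×C: weight 30, value 123
- 1×A + 1×B + 1×C + 1×D: weight 29, value 120
Best: $132.

$132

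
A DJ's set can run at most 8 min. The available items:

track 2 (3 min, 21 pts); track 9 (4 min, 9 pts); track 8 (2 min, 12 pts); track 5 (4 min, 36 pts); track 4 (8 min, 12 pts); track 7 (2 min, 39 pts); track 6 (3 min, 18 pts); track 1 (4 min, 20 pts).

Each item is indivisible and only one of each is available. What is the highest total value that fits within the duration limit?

Check high-value combinations within 8 min:
- track 8+track 5+track 7: duration 2+4+2=8, value 12+36+39=87
- track 2+track 7+track 6: duration 3+2+3=8, value 21+39+18=78
- track 5+track 7: duration 4+2=6, value 36+39=75
- track 2+track 8+track 7: duration 3+2+2=7, value 21+12+39=72
- track 8+track 7+track 1: duration 2+2+4=8, value 12+39+20=71
Best: 87 pts.

87 pts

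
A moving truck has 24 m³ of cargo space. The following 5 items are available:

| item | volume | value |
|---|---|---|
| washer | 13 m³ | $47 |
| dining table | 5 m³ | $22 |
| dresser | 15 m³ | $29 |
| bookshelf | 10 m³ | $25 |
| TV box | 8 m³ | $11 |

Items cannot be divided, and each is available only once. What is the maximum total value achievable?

Check high-value combinations within 24 m³:
- washer+bookshelf: volume 13+10=23, value 47+25=72
- washer+dining table: volume 13+5=18, value 47+22=69
- washer+TV box: volume 13+8=21, value 47+11=58
- dining table+bookshelf+TV box: volume 5+10+8=23, value 22+25+11=58
- dining table+dresser: volume 5+15=20, value 22+29=51
Best: $72.

$72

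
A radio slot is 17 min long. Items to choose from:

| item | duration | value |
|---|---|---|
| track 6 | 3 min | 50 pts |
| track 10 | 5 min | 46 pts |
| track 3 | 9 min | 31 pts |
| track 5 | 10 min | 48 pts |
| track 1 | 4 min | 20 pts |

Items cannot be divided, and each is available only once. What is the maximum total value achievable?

127 pts

This is a 0/1 knapsack; check combinations near the capacity.
- track 6+track 10+track 3: duration 3+5+9=17, value 50+46+31=127
- track 6+track 5+track 1: duration 3+10+4=17, value 50+48+20=118
- track 6+track 10+track 1: duration 3+5+4=12, value 50+46+20=116
Best: 127 pts.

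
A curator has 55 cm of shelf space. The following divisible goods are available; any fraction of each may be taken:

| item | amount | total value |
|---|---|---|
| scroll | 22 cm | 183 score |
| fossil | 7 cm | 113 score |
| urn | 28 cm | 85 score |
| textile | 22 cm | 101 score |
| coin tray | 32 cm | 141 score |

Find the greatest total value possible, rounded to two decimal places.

Take in order of value per unit:
- fossil (113/7 per unit): all 7 → value 113, running total 113.00
- scroll (183/22 per unit): all 22 → value 183, running total 296.00
- textile (101/22 per unit): all 22 → value 101, running total 397.00
- coin tray (141/32 per unit): 4 of 32 → value 4×141/32 = 17.6250, running total 414.63
Total 414.63.

414.63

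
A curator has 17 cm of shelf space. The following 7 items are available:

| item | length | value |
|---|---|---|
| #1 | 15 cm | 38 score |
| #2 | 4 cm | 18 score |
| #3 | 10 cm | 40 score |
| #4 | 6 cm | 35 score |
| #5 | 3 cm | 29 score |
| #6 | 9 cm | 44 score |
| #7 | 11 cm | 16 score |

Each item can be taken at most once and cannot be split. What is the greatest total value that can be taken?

91 score

Check high-value combinations within 17 cm:
- #2+#5+#6: length 4+3+9=16, value 18+29+44=91
- #2+#3+#5: length 4+10+3=17, value 18+40+29=87
- #2+#4+#5: length 4+6+3=13, value 18+35+29=82
- #4+#6: length 6+9=15, value 35+44=79
Best: 91 score.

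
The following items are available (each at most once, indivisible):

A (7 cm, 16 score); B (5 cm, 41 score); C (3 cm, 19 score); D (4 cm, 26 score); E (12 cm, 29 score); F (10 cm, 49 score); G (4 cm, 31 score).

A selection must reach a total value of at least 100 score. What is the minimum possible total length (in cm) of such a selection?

16

Subsets with value ≥ 100, sorted by total length:
- B+C+D+G: length 16, value 117
- B+C+F: length 18, value 109
- D+F+G: length 18, value 106
Minimum length: 16 cm.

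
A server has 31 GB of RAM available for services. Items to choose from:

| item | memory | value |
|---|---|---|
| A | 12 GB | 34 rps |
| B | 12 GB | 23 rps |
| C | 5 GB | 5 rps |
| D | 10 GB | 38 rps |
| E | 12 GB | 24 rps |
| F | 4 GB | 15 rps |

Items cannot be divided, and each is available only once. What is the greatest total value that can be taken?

92 rps

Check high-value combinations within 31 GB:
- A+C+D+F: memory 12+5+10+4=31, value 34+5+38+15=92
- A+D+F: memory 12+10+4=26, value 34+38+15=87
- C+D+E+F: memory 5+10+12+4=31, value 5+38+24+15=82
- B+C+D+F: memory 12+5+10+4=31, value 23+5+38+15=81
Best: 92 rps.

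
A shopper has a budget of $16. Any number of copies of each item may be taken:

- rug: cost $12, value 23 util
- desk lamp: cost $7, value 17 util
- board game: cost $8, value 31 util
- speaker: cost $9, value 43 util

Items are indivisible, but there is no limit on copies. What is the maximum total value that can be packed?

62 util

Best value-per-unit is speaker at 43/9; filling with it alone gives 1×43 = 43.
Optimal mix: 2×board game → cost 16, value 62.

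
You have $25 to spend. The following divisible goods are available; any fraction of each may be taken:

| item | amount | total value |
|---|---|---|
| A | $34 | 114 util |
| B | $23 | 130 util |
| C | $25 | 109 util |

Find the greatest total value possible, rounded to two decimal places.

Take in order of value per unit:
- B (130/23 per unit): all 23 → value 130, running total 130.00
- C (109/25 per unit): 2 of 25 → value 2×109/25 = 8.7200, running total 138.72
Total 138.72.

138.72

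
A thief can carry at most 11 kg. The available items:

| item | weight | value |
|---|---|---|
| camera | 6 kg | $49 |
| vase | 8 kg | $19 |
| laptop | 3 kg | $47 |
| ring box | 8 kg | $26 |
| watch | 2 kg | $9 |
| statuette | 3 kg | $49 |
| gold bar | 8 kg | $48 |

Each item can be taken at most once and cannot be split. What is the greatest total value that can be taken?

This is a 0/1 knapsack; check combinations near the capacity.
- camera+watch+statuette: weight 6+2+3=11, value 49+9+49=107
- laptop+watch+statuette: weight 3+2+3=8, value 47+9+49=105
- camera+laptop+watch: weight 6+3+2=11, value 49+47+9=105
- camera+statuette: weight 6+3=9, value 49+49=98
- statuette+gold bar: weight 3+8=11, value 49+48=97
Best: $107.

$107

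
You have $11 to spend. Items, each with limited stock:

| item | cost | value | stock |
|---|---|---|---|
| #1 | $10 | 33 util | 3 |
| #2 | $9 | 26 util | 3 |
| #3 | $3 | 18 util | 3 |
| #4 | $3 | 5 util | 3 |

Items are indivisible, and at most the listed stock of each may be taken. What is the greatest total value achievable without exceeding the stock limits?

Best selections within cost 11 and stock limits:
- 3×#3: cost 9, value 54
- 2×#3 + 1×#4: cost 9, value 41
- 2×#3: cost 6, value 36
- 1×#1: cost 10, value 33
Best: 54 util.

54 util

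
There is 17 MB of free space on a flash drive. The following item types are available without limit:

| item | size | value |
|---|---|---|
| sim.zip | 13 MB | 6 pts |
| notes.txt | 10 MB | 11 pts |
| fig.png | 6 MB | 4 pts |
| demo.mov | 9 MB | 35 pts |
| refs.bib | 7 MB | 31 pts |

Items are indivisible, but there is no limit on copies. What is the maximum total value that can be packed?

Best value-per-unit is refs.bib at 31/7; filling with it alone gives 2×31 = 62.
Optimal mix: 1×demo.mov + 1×refs.bib → size 16, value 66.

66 pts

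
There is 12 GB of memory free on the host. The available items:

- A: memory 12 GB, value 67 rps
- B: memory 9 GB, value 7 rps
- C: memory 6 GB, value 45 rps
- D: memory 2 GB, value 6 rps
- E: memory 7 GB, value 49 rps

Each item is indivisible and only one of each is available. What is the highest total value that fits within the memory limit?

Check high-value combinations within 12 GB:
- A: memory 12, value 67
- D+E: memory 2+7=9, value 6+49=55
- C+D: memory 6+2=8, value 45+6=51
- E: memory 7, value 49
Best: 67 rps.

67 rps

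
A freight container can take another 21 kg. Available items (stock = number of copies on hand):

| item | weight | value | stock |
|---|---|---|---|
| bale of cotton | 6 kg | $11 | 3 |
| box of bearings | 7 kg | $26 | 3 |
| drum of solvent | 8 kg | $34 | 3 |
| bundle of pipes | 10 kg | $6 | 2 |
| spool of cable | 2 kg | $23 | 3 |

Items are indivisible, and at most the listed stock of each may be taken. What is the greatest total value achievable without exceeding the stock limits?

Top feasible selections:
- 1×box of bearings + 1×drum of solvent + 3×spool of cable: weight 21, value 129
- 2×box of bearings + 3×spool of cable: weight 20, value 121
- 2×drum of solvent + 2×spool of cable: weight 20, value 114
Best: $129.

$129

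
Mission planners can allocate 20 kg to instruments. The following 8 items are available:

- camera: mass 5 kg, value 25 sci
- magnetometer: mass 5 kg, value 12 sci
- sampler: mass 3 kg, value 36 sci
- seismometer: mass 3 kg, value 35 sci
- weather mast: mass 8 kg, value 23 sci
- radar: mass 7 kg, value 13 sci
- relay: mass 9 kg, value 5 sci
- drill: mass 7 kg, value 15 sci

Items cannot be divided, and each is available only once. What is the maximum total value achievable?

119 sci

This is a 0/1 knapsack; check combinations near the capacity.
- camera+sampler+seismometer+weather mast: mass 5+3+3+8=19, value 25+36+35+23=119
- camera+sampler+seismometer+drill: mass 5+3+3+7=18, value 25+36+35+15=111
- camera+sampler+seismometer+radar: mass 5+3+3+7=18, value 25+36+35+13=109
- camera+magnetometer+sampler+seismometer: mass 5+5+3+3=16, value 25+12+36+35=108
- magnetometer+sampler+seismometer+weather mast: mass 5+3+3+8=19, value 12+36+35+23=106
Best: 119 sci.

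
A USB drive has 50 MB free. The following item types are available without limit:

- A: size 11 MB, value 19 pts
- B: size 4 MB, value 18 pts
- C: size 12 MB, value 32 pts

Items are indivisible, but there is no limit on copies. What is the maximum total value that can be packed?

Best value-per-unit is B at 18/4, and filling with it alone uses size 12×4=48. No mix of the others beats 12×18 = 216.

216 pts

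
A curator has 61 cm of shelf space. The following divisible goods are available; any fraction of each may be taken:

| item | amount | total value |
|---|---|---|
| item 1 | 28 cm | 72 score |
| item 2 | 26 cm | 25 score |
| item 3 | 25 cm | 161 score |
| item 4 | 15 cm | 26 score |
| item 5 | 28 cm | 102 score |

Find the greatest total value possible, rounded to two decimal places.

283.57

Take in order of value per unit:
- item 3 (161/25 per unit): all 25 → value 161, running total 161.00
- item 5 (102/28 per unit): all 28 → value 102, running total 263.00
- item 1 (72/28 per unit): 8 of 28 → value 8×72/28 = 20.5714, running total 283.57
Total 283.57.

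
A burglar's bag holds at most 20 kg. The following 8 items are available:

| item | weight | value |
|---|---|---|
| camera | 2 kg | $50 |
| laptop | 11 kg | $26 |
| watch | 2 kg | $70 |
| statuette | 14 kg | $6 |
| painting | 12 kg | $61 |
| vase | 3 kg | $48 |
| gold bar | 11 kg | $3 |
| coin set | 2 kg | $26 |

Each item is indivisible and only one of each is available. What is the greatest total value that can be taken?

$229

Check high-value combinations within 20 kg:
- camera+watch+painting+vase: weight 2+2+12+3=19, value 50+70+61+48=229
- camera+laptop+watch+vase+coin set: weight 2+11+2+3+2=20, value 50+26+70+48+26=220
- camera+watch+painting+coin set: weight 2+2+12+2=18, value 50+70+61+26=207
- watch+painting+vase+coin set: weight 2+12+3+2=19, value 70+61+48+26=205
- camera+watch+vase+gold bar+coin set: weight 2+2+3+11+2=20, value 50+70+48+3+26=197
Best: $229.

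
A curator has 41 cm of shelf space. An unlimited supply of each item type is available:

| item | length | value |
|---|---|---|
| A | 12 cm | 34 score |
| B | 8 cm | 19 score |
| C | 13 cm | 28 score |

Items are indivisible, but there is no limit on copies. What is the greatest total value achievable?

106 score

Best value-per-unit is A at 34/12; filling with it alone gives 3×34 = 102.
Optimal mix: 2×A + 2×B → length 40, value 106.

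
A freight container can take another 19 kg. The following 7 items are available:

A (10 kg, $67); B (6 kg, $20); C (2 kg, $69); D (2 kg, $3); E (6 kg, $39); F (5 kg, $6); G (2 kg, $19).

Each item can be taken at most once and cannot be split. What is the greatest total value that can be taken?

Check high-value combinations within 19 kg:
- A+C+E: weight 10+2+6=18, value 67+69+39=175
- A+C+F+G: weight 10+2+5+2=19, value 67+69+6+19=161
- A+C+D+G: weight 10+2+2+2=16, value 67+69+3+19=158
- A+B+C: weight 10+6+2=18, value 67+20+69=156
Best: $175.

$175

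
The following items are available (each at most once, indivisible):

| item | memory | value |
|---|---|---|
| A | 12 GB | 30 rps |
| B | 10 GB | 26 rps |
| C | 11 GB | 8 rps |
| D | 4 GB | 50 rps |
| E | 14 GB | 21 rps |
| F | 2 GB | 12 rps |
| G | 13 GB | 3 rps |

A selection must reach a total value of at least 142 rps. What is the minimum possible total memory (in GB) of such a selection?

Subsets with value ≥ 142, sorted by total memory:
- A+B+C+D+E+F: memory 53, value 147
- A+B+D+E+F+G: memory 55, value 142
- A+B+C+D+E+F+G: memory 66, value 150
Minimum memory: 53 GB.

53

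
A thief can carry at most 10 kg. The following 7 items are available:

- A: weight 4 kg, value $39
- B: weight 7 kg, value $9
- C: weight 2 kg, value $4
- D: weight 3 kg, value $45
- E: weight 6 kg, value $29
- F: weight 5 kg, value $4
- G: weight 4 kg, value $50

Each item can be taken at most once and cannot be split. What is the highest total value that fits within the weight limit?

This is a 0/1 knapsack; check combinations near the capacity.
- C+D+G: weight 2+3+4=9, value 4+45+50=99
- D+G: weight 3+4=7, value 45+50=95
- A+C+G: weight 4+2+4=10, value 39+4+50=93
- A+G: weight 4+4=8, value 39+50=89
Best: $99.

$99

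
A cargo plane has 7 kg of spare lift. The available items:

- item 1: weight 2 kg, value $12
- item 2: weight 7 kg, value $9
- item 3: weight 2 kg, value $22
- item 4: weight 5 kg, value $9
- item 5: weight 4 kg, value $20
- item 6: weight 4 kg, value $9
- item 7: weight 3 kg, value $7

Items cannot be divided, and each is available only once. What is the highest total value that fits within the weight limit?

$42

This is a 0/1 knapsack; check combinations near the capacity.
- item 3+item 5: weight 2+4=6, value 22+20=42
- item 1+item 3+item 7: weight 2+2+3=7, value 12+22+7=41
- item 1+item 3: weight 2+2=4, value 12+22=34
- item 1+item 5: weight 2+4=6, value 12+20=32
Best: $42.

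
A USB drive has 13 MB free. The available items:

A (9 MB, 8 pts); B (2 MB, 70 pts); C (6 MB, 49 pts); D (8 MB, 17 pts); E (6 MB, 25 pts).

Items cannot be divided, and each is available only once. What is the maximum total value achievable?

Check high-value combinations within 13 MB:
- B+C: size 2+6=8, value 70+49=119
- B+E: size 2+6=8, value 70+25=95
- B+D: size 2+8=10, value 70+17=87
Best: 119 pts.

119 pts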